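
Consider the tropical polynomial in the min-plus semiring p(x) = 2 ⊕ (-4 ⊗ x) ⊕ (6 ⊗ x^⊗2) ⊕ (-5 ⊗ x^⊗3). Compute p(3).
p(3) = -1

A tropical monomial a ⊗ x^⊗i evaluates to a + i · x. Evaluating each term at x = 3:
  Term 0 contributes 2 + 0 · 3 = 2
  Term 1 contributes -4 + 1 · 3 = -1
  Term 2 contributes 6 + 2 · 3 = 12
  Term 3 contributes -5 + 3 · 3 = 4
p(3) = ⊕ of these = min[2, -1, 12, 4] = -1.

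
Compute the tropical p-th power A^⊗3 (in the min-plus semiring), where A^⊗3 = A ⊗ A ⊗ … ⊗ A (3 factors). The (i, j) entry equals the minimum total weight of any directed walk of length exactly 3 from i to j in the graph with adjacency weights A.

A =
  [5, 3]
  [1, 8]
A^⊗3 =
  [9, 7]
  [5, 9]

Each entry (A^⊗3)_ij equals the minimum over all length-3 walks i = v_0 → v_1 → … → v_3 = j of Σ_t A[v_t][v_{t+1}]. For example, for (i, j) = (0, 1) we minimise over 4 possible intermediate vertex sequences; the minimum is 7, attained along the walk 0 → 1 → 0 → 1.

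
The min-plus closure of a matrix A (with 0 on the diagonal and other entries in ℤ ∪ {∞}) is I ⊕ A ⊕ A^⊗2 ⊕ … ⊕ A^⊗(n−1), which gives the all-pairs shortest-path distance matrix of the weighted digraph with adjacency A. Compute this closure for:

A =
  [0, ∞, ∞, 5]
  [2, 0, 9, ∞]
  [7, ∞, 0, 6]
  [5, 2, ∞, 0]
Closure =
  [0, 7, 16, 5]
  [2, 0, 9, 7]
  [7, 8, 0, 6]
  [4, 2, 11, 0]

This is the Floyd-Warshall all-pairs shortest-path computation. For each intermediate vertex k = 0, 1, …, 3, update dist[i][j] ← min(dist[i][j], dist[i][k] + dist[k][j]). The final matrix gives, for each (i, j), the minimum total weight of any directed path from i to j (possibly empty when i = j).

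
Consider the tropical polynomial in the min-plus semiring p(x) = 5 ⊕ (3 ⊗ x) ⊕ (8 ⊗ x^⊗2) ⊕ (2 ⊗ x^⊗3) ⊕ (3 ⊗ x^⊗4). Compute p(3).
p(3) = 5

A tropical monomial a ⊗ x^⊗i evaluates to a + i · x. Evaluating each term at x = 3:
  Term 0 contributes 5 + 0 · 3 = 5
  Term 1 contributes 3 + 1 · 3 = 6
  Term 2 contributes 8 + 2 · 3 = 14
  Term 3 contributes 2 + 3 · 3 = 11
  Term 4 contributes 3 + 4 · 3 = 15
p(3) = ⊕ of these = min[5, 6, 14, 11, 15] = 5.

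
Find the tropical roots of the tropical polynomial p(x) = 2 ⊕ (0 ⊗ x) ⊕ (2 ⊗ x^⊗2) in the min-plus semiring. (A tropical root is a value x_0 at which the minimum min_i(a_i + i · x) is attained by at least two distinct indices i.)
Roots: {-2, 2}

Each tropical root is a break point of the lower envelope of the lines y = a_i + i · x (there are 3 lines, with slopes 0, 1, ..., 2). Only the lines that attain the minimum somewhere contribute to roots; other lines are dominated. Here the surviving (envelope) indices are i = 2, i = 1, i = 0.
Intersections between consecutive envelope lines give the roots: for adjacent envelope indices i < j the intersection is x = (a_i − a_j) / (j − i). Reading off the sorted break points: {-2, 2}.
Verification: at each break x_0, at least two indices attain the minimum of min_i(a_i + i · x_0).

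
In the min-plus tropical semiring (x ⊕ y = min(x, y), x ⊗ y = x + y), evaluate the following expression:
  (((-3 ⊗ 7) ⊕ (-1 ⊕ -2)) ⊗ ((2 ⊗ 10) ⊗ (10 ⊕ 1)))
(((-3 ⊗ 7) ⊕ (-1 ⊕ -2)) ⊗ ((2 ⊗ 10) ⊗ (10 ⊕ 1))) = 11

Expand innermost to outermost. Recall ⊕ takes the minimum of its arguments and ⊗ takes their sum. Working out the expression (((-3 ⊗ 7) ⊕ (-1 ⊕ -2)) ⊗ ((2 ⊗ 10) ⊗ (10 ⊕ 1))) gives 11.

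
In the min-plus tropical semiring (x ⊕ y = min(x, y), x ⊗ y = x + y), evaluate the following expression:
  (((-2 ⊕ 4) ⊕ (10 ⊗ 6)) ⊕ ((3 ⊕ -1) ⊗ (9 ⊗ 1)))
(((-2 ⊕ 4) ⊕ (10 ⊗ 6)) ⊕ ((3 ⊕ -1) ⊗ (9 ⊗ 1))) = -2

Expand innermost to outermost. Recall ⊕ takes the minimum of its arguments and ⊗ takes their sum. Working out the expression (((-2 ⊕ 4) ⊕ (10 ⊗ 6)) ⊕ ((3 ⊕ -1) ⊗ (9 ⊗ 1))) gives -2.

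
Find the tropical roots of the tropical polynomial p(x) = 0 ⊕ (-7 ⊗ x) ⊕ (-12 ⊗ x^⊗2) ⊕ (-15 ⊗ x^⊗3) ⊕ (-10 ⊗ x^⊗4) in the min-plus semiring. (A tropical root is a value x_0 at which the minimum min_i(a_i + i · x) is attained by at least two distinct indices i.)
Roots: {-5, 3, 5, 7}

Each tropical root is a break point of the lower envelope of the lines y = a_i + i · x (there are 5 lines, with slopes 0, 1, ..., 4). Only the lines that attain the minimum somewhere contribute to roots; other lines are dominated. Here the surviving (envelope) indices are i = 4, i = 3, i = 2, i = 1, i = 0.
Intersections between consecutive envelope lines give the roots: for adjacent envelope indices i < j the intersection is x = (a_i − a_j) / (j − i). Reading off the sorted break points: {-5, 3, 5, 7}.
Verification: at each break x_0, at least two indices attain the minimum of min_i(a_i + i · x_0).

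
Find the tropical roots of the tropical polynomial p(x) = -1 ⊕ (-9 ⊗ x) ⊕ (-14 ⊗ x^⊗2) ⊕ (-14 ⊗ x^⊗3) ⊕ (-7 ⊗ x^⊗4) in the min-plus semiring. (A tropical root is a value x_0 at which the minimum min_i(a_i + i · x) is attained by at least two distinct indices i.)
Roots: {-7, 0, 5, 8}

Each tropical root is a break point of the lower envelope of the lines y = a_i + i · x (there are 5 lines, with slopes 0, 1, ..., 4). Only the lines that attain the minimum somewhere contribute to roots; other lines are dominated. Here the surviving (envelope) indices are i = 4, i = 3, i = 2, i = 1, i = 0.
Intersections between consecutive envelope lines give the roots: for adjacent envelope indices i < j the intersection is x = (a_i − a_j) / (j − i). Reading off the sorted break points: {-7, 0, 5, 8}.
Verification: at each break x_0, at least two indices attain the minimum of min_i(a_i + i · x_0).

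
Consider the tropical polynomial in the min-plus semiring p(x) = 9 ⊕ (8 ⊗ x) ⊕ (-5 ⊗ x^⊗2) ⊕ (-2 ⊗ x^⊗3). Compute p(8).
p(8) = 9

A tropical monomial a ⊗ x^⊗i evaluates to a + i · x. Evaluating each term at x = 8:
  Term 0 contributes 9 + 0 · 8 = 9
  Term 1 contributes 8 + 1 · 8 = 16
  Term 2 contributes -5 + 2 · 8 = 11
  Term 3 contributes -2 + 3 · 8 = 22
p(8) = ⊕ of these = min[9, 16, 11, 22] = 9.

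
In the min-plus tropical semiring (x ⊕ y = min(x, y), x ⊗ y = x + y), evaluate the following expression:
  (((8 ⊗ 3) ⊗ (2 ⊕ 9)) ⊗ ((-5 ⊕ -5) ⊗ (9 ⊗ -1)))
(((8 ⊗ 3) ⊗ (2 ⊕ 9)) ⊗ ((-5 ⊕ -5) ⊗ (9 ⊗ -1))) = 16

Expand innermost to outermost. Recall ⊕ takes the minimum of its arguments and ⊗ takes their sum. Working out the expression (((8 ⊗ 3) ⊗ (2 ⊕ 9)) ⊗ ((-5 ⊕ -5) ⊗ (9 ⊗ -1))) gives 16.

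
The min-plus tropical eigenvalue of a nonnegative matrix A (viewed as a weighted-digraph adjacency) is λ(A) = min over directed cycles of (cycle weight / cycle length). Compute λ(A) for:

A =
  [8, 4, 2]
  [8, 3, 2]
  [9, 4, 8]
λ(A) = 3

Enumerate directed cycles and compute their means (weight / length). Sample:
  cycle 0 → 0: weight = 8, length = 1, mean = 8/1 ≈ 8.000
  cycle 1 → 1: weight = 3, length = 1, mean = 3/1 ≈ 3.000
  cycle 2 → 2: weight = 8, length = 1, mean = 8/1 ≈ 8.000
  cycle 0 → 1 → 0: weight = 12, length = 2, mean = 12/2 ≈ 6.000
  cycle 0 → 2 → 0: weight = 11, length = 2, mean = 11/2 ≈ 5.500
  cycle 1 → 0 → 1: weight = 12, length = 2, mean = 12/2 ≈ 6.000
Minimum mean = 3.000, attained e.g. along the cycle 1 → 1 with weight 3 and length 1. So λ(A) = 3/1 = 3.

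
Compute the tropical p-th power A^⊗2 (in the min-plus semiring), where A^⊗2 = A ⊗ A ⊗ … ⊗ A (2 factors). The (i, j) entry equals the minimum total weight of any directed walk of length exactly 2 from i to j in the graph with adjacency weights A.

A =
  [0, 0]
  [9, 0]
A^⊗2 =
  [0, 0]
  [9, 0]

Each entry (A^⊗2)_ij equals the minimum over all length-2 walks i = v_0 → v_1 → … → v_2 = j of Σ_t A[v_t][v_{t+1}]. For example, for (i, j) = (0, 1) we minimise over 2 possible intermediate vertex sequences; the minimum is 0, attained along the walk 0 → 0 → 1.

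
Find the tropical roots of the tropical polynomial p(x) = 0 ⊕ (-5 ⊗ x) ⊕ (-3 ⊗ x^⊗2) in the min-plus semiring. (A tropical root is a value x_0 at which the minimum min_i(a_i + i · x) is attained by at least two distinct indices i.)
Roots: {-2, 5}

Each tropical root is a break point of the lower envelope of the lines y = a_i + i · x (there are 3 lines, with slopes 0, 1, ..., 2). Only the lines that attain the minimum somewhere contribute to roots; other lines are dominated. Here the surviving (envelope) indices are i = 2, i = 1, i = 0.
Intersections between consecutive envelope lines give the roots: for adjacent envelope indices i < j the intersection is x = (a_i − a_j) / (j − i). Reading off the sorted break points: {-2, 5}.
Verification: at each break x_0, at least two indices attain the minimum of min_i(a_i + i · x_0).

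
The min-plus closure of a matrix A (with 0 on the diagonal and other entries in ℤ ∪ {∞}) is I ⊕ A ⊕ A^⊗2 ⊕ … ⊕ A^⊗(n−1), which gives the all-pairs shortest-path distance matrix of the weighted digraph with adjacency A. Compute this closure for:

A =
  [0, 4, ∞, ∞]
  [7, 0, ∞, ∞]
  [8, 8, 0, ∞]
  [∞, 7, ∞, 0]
Closure =
  [0, 4, ∞, ∞]
  [7, 0, ∞, ∞]
  [8, 8, 0, ∞]
  [14, 7, ∞, 0]

This is the Floyd-Warshall all-pairs shortest-path computation. For each intermediate vertex k = 0, 1, …, 3, update dist[i][j] ← min(dist[i][j], dist[i][k] + dist[k][j]). The final matrix gives, for each (i, j), the minimum total weight of any directed path from i to j (possibly empty when i = j).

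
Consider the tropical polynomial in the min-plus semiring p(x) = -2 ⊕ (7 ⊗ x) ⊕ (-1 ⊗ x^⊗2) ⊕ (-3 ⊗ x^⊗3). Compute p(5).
p(5) = -2

A tropical monomial a ⊗ x^⊗i evaluates to a + i · x. Evaluating each term at x = 5:
  Term 0 contributes -2 + 0 · 5 = -2
  Term 1 contributes 7 + 1 · 5 = 12
  Term 2 contributes -1 + 2 · 5 = 9
  Term 3 contributes -3 + 3 · 5 = 12
p(5) = ⊕ of these = min[-2, 12, 9, 12] = -2.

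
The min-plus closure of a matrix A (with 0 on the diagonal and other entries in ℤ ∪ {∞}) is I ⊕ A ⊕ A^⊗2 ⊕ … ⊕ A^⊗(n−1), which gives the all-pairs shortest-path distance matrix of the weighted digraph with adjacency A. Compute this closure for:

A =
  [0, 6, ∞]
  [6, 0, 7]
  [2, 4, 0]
Closure =
  [0, 6, 13]
  [6, 0, 7]
  [2, 4, 0]

This is the Floyd-Warshall all-pairs shortest-path computation. For each intermediate vertex k = 0, 1, …, 2, update dist[i][j] ← min(dist[i][j], dist[i][k] + dist[k][j]). The final matrix gives, for each (i, j), the minimum total weight of any directed path from i to j (possibly empty when i = j).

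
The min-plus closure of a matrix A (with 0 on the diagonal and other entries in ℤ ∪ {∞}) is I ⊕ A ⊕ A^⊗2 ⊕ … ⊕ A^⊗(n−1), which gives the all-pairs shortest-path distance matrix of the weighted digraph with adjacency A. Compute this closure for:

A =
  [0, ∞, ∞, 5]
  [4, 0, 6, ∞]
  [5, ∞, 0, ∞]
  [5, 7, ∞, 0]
Closure =
  [0, 12, 18, 5]
  [4, 0, 6, 9]
  [5, 17, 0, 10]
  [5, 7, 13, 0]

This is the Floyd-Warshall all-pairs shortest-path computation. For each intermediate vertex k = 0, 1, …, 3, update dist[i][j] ← min(dist[i][j], dist[i][k] + dist[k][j]). The final matrix gives, for each (i, j), the minimum total weight of any directed path from i to j (possibly empty when i = j).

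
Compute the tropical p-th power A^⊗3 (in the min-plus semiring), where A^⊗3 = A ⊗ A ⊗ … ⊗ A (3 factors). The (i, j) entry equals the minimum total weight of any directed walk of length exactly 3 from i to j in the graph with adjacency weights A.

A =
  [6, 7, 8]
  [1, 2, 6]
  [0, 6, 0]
A^⊗3 =
  [8, 11, 8]
  [5, 6, 6]
  [0, 6, 0]

Each entry (A^⊗3)_ij equals the minimum over all length-3 walks i = v_0 → v_1 → … → v_3 = j of Σ_t A[v_t][v_{t+1}]. For example, for (i, j) = (0, 2) we minimise over 9 possible intermediate vertex sequences; the minimum is 8, attained along the walk 0 → 2 → 2 → 2.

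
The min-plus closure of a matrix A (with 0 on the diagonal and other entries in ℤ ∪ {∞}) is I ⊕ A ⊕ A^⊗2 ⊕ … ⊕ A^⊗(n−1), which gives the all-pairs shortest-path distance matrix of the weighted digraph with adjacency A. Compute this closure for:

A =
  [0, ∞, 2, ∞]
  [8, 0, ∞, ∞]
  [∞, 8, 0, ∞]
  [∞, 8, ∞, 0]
Closure =
  [0, 10, 2, ∞]
  [8, 0, 10, ∞]
  [16, 8, 0, ∞]
  [16, 8, 18, 0]

This is the Floyd-Warshall all-pairs shortest-path computation. For each intermediate vertex k = 0, 1, …, 3, update dist[i][j] ← min(dist[i][j], dist[i][k] + dist[k][j]). The final matrix gives, for each (i, j), the minimum total weight of any directed path from i to j (possibly empty when i = j).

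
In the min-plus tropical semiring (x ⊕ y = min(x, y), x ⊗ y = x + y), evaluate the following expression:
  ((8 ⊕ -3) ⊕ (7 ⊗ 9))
((8 ⊕ -3) ⊕ (7 ⊗ 9)) = -3

Expand innermost to outermost. Recall ⊕ takes the minimum of its arguments and ⊗ takes their sum. Working out the expression ((8 ⊕ -3) ⊕ (7 ⊗ 9)) gives -3.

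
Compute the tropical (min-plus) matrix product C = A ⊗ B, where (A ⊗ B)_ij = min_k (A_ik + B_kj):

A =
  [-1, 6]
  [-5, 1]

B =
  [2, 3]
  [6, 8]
A ⊗ B =
  [1, 2]
  [-3, -2]

Apply the min-plus product entry-by-entry:
  C[0][0] = min over k of (A[0][0] + B[0][0] = -1 + 2 = 1, A[0][1] + B[1][0] = 6 + 6 = 12) = 1 (attained at k = 0)
  C[0][1] = min over k of (A[0][0] + B[0][1] = -1 + 3 = 2, A[0][1] + B[1][1] = 6 + 8 = 14) = 2 (attained at k = 0)
  C[1][0] = min over k of (A[1][0] + B[0][0] = -5 + 2 = -3, A[1][1] + B[1][0] = 1 + 6 = 7) = -3 (attained at k = 0)
  C[1][1] = min over k of (A[1][0] + B[0][1] = -5 + 3 = -2, A[1][1] + B[1][1] = 1 + 8 = 9) = -2 (attained at k = 0)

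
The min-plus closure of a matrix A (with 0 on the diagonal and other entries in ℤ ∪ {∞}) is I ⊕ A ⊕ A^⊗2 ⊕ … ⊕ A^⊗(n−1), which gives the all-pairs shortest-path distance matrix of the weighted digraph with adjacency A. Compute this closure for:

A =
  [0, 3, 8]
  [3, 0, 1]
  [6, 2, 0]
Closure =
  [0, 3, 4]
  [3, 0, 1]
  [5, 2, 0]

This is the Floyd-Warshall all-pairs shortest-path computation. For each intermediate vertex k = 0, 1, …, 2, update dist[i][j] ← min(dist[i][j], dist[i][k] + dist[k][j]). The final matrix gives, for each (i, j), the minimum total weight of any directed path from i to j (possibly empty when i = j).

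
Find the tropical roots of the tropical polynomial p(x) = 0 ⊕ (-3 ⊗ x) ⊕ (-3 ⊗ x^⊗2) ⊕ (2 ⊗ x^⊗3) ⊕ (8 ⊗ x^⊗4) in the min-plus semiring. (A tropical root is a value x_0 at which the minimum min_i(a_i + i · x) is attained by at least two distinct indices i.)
Roots: {-6, -5, 0, 3}

Each tropical root is a break point of the lower envelope of the lines y = a_i + i · x (there are 5 lines, with slopes 0, 1, ..., 4). Only the lines that attain the minimum somewhere contribute to roots; other lines are dominated. Here the surviving (envelope) indices are i = 4, i = 3, i = 2, i = 1, i = 0.
Intersections between consecutive envelope lines give the roots: for adjacent envelope indices i < j the intersection is x = (a_i − a_j) / (j − i). Reading off the sorted break points: {-6, -5, 0, 3}.
Verification: at each break x_0, at least two indices attain the minimum of min_i(a_i + i · x_0).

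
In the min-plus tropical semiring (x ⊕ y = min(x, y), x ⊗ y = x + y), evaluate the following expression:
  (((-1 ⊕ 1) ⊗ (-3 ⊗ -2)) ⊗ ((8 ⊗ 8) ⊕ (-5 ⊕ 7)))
(((-1 ⊕ 1) ⊗ (-3 ⊗ -2)) ⊗ ((8 ⊗ 8) ⊕ (-5 ⊕ 7))) = -11

Expand innermost to outermost. Recall ⊕ takes the minimum of its arguments and ⊗ takes their sum. Working out the expression (((-1 ⊕ 1) ⊗ (-3 ⊗ -2)) ⊗ ((8 ⊗ 8) ⊕ (-5 ⊕ 7))) gives -11.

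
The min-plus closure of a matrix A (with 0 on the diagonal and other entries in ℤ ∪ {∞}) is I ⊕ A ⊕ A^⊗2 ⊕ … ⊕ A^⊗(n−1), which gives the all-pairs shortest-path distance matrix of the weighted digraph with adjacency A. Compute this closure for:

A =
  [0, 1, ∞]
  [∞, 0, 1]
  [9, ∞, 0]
Closure =
  [0, 1, 2]
  [10, 0, 1]
  [9, 10, 0]

This is the Floyd-Warshall all-pairs shortest-path computation. For each intermediate vertex k = 0, 1, …, 2, update dist[i][j] ← min(dist[i][j], dist[i][k] + dist[k][j]). The final matrix gives, for each (i, j), the minimum total weight of any directed path from i to j (possibly empty when i = j).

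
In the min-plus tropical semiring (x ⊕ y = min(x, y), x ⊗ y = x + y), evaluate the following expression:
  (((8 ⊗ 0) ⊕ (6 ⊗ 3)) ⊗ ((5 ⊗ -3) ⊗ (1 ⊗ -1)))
(((8 ⊗ 0) ⊕ (6 ⊗ 3)) ⊗ ((5 ⊗ -3) ⊗ (1 ⊗ -1))) = 10

Expand innermost to outermost. Recall ⊕ takes the minimum of its arguments and ⊗ takes their sum. Working out the expression (((8 ⊗ 0) ⊕ (6 ⊗ 3)) ⊗ ((5 ⊗ -3) ⊗ (1 ⊗ -1))) gives 10.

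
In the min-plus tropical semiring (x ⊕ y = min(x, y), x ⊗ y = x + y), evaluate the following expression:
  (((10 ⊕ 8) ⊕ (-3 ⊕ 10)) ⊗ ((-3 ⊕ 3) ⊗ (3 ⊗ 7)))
(((10 ⊕ 8) ⊕ (-3 ⊕ 10)) ⊗ ((-3 ⊕ 3) ⊗ (3 ⊗ 7))) = 4

Expand innermost to outermost. Recall ⊕ takes the minimum of its arguments and ⊗ takes their sum. Working out the expression (((10 ⊕ 8) ⊕ (-3 ⊕ 10)) ⊗ ((-3 ⊕ 3) ⊗ (3 ⊗ 7))) gives 4.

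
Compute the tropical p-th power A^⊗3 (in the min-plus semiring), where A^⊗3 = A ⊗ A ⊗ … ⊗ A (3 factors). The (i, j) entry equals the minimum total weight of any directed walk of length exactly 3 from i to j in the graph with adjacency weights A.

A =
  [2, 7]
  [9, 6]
A^⊗3 =
  [6, 11]
  [13, 18]

Each entry (A^⊗3)_ij equals the minimum over all length-3 walks i = v_0 → v_1 → … → v_3 = j of Σ_t A[v_t][v_{t+1}]. For example, for (i, j) = (0, 1) we minimise over 4 possible intermediate vertex sequences; the minimum is 11, attained along the walk 0 → 0 → 0 → 1.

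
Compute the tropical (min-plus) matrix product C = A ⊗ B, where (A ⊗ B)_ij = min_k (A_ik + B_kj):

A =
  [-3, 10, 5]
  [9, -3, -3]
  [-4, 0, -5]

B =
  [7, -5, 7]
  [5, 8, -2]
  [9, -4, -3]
A ⊗ B =
  [4, -8, 2]
  [2, -7, -6]
  [3, -9, -8]

Apply the min-plus product entry-by-entry:
  C[0][0] = min over k of (A[0][0] + B[0][0] = -3 + 7 = 4, A[0][1] + B[1][0] = 10 + 5 = 15, A[0][2] + B[2][0] = 5 + 9 = 14) = 4 (attained at k = 0)
  C[0][1] = min over k of (A[0][0] + B[0][1] = -3 + -5 = -8, A[0][1] + B[1][1] = 10 + 8 = 18, A[0][2] + B[2][1] = 5 + -4 = 1) = -8 (attained at k = 0)
  C[0][2] = min over k of (A[0][0] + B[0][2] = -3 + 7 = 4, A[0][1] + B[1][2] = 10 + -2 = 8, A[0][2] + B[2][2] = 5 + -3 = 2) = 2 (attained at k = 2)
  C[1][0] = min over k of (A[1][0] + B[0][0] = 9 + 7 = 16, A[1][1] + B[1][0] = -3 + 5 = 2, A[1][2] + B[2][0] = -3 + 9 = 6) = 2 (attained at k = 1)
  C[1][1] = min over k of (A[1][0] + B[0][1] = 9 + -5 = 4, A[1][1] + B[1][1] = -3 + 8 = 5, A[1][2] + B[2][1] = -3 + -4 = -7) = -7 (attained at k = 2)
  C[1][2] = min over k of (A[1][0] + B[0][2] = 9 + 7 = 16, A[1][1] + B[1][2] = -3 + -2 = -5, A[1][2] + B[2][2] = -3 + -3 = -6) = -6 (attained at k = 2)
  C[2][0] = min over k of (A[2][0] + B[0][0] = -4 + 7 = 3, A[2][1] + B[1][0] = 0 + 5 = 5, A[2][2] + B[2][0] = -5 + 9 = 4) = 3 (attained at k = 0)
  C[2][1] = min over k of (A[2][0] + B[0][1] = -4 + -5 = -9, A[2][1] + B[1][1] = 0 + 8 = 8, A[2][2] + B[2][1] = -5 + -4 = -9) = -9 (attained at k = 0)
  C[2][2] = min over k of (A[2][0] + B[0][2] = -4 + 7 = 3, A[2][1] + B[1][2] = 0 + -2 = -2, A[2][2] + B[2][2] = -5 + -3 = -8) = -8 (attained at k = 2)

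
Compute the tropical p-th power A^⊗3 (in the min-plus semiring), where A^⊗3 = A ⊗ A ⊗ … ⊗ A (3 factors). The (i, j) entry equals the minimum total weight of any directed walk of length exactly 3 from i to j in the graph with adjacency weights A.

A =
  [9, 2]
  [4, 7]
A^⊗3 =
  [13, 8]
  [10, 13]

Each entry (A^⊗3)_ij equals the minimum over all length-3 walks i = v_0 → v_1 → … → v_3 = j of Σ_t A[v_t][v_{t+1}]. For example, for (i, j) = (0, 1) we minimise over 4 possible intermediate vertex sequences; the minimum is 8, attained along the walk 0 → 1 → 0 → 1.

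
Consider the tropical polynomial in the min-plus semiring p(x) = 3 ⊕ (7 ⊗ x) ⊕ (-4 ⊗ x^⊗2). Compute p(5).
p(5) = 3

A tropical monomial a ⊗ x^⊗i evaluates to a + i · x. Evaluating each term at x = 5:
  Term 0 contributes 3 + 0 · 5 = 3
  Term 1 contributes 7 + 1 · 5 = 12
  Term 2 contributes -4 + 2 · 5 = 6
p(5) = ⊕ of these = min[3, 12, 6] = 3.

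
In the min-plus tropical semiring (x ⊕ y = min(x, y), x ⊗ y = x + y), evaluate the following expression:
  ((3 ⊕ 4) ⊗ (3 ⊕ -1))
((3 ⊕ 4) ⊗ (3 ⊕ -1)) = 2

Expand innermost to outermost. Recall ⊕ takes the minimum of its arguments and ⊗ takes their sum. Working out the expression ((3 ⊕ 4) ⊗ (3 ⊕ -1)) gives 2.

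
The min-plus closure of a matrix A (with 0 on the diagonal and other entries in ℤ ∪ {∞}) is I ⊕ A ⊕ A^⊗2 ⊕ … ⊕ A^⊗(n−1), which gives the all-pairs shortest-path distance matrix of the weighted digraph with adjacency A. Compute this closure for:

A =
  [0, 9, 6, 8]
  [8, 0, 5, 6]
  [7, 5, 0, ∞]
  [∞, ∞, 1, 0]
Closure =
  [0, 9, 6, 8]
  [8, 0, 5, 6]
  [7, 5, 0, 11]
  [8, 6, 1, 0]

This is the Floyd-Warshall all-pairs shortest-path computation. For each intermediate vertex k = 0, 1, …, 3, update dist[i][j] ← min(dist[i][j], dist[i][k] + dist[k][j]). The final matrix gives, for each (i, j), the minimum total weight of any directed path from i to j (possibly empty when i = j).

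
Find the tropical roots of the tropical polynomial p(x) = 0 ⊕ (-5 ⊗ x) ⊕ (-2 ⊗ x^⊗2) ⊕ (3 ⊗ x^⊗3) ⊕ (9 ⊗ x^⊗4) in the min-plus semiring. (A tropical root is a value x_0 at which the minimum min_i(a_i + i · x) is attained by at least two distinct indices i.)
Roots: {-6, -5, -3, 5}

Each tropical root is a break point of the lower envelope of the lines y = a_i + i · x (there are 5 lines, with slopes 0, 1, ..., 4). Only the lines that attain the minimum somewhere contribute to roots; other lines are dominated. Here the surviving (envelope) indices are i = 4, i = 3, i = 2, i = 1, i = 0.
Intersections between consecutive envelope lines give the roots: for adjacent envelope indices i < j the intersection is x = (a_i − a_j) / (j − i). Reading off the sorted break points: {-6, -5, -3, 5}.
Verification: at each break x_0, at least two indices attain the minimum of min_i(a_i + i · x_0).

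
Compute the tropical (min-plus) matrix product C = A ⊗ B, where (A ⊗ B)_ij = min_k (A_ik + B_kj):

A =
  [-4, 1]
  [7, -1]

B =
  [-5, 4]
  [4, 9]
A ⊗ B =
  [-9, 0]
  [2, 8]

Apply the min-plus product entry-by-entry:
  C[0][0] = min over k of (A[0][0] + B[0][0] = -4 + -5 = -9, A[0][1] + B[1][0] = 1 + 4 = 5) = -9 (attained at k = 0)
  C[0][1] = min over k of (A[0][0] + B[0][1] = -4 + 4 = 0, A[0][1] + B[1][1] = 1 + 9 = 10) = 0 (attained at k = 0)
  C[1][0] = min over k of (A[1][0] + B[0][0] = 7 + -5 = 2, A[1][1] + B[1][0] = -1 + 4 = 3) = 2 (attained at k = 0)
  C[1][1] = min over k of (A[1][0] + B[0][1] = 7 + 4 = 11, A[1][1] + B[1][1] = -1 + 9 = 8) = 8 (attained at k = 1)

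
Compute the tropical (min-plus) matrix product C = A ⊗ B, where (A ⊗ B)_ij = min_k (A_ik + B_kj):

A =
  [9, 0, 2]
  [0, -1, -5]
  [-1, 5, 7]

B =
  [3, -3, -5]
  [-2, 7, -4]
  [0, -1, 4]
A ⊗ B =
  [-2, 1, -4]
  [-5, -6, -5]
  [2, -4, -6]

Apply the min-plus product entry-by-entry:
  C[0][0] = min over k of (A[0][0] + B[0][0] = 9 + 3 = 12, A[0][1] + B[1][0] = 0 + -2 = -2, A[0][2] + B[2][0] = 2 + 0 = 2) = -2 (attained at k = 1)
  C[0][1] = min over k of (A[0][0] + B[0][1] = 9 + -3 = 6, A[0][1] + B[1][1] = 0 + 7 = 7, A[0][2] + B[2][1] = 2 + -1 = 1) = 1 (attained at k = 2)
  C[0][2] = min over k of (A[0][0] + B[0][2] = 9 + -5 = 4, A[0][1] + B[1][2] = 0 + -4 = -4, A[0][2] + B[2][2] = 2 + 4 = 6) = -4 (attained at k = 1)
  C[1][0] = min over k of (A[1][0] + B[0][0] = 0 + 3 = 3, A[1][1] + B[1][0] = -1 + -2 = -3, A[1][2] + B[2][0] = -5 + 0 = -5) = -5 (attained at k = 2)
  C[1][1] = min over k of (A[1][0] + B[0][1] = 0 + -3 = -3, A[1][1] + B[1][1] = -1 + 7 = 6, A[1][2] + B[2][1] = -5 + -1 = -6) = -6 (attained at k = 2)
  C[1][2] = min over k of (A[1][0] + B[0][2] = 0 + -5 = -5, A[1][1] + B[1][2] = -1 + -4 = -5, A[1][2] + B[2][2] = -5 + 4 = -1) = -5 (attained at k = 0)
  C[2][0] = min over k of (A[2][0] + B[0][0] = -1 + 3 = 2, A[2][1] + B[1][0] = 5 + -2 = 3, A[2][2] + B[2][0] = 7 + 0 = 7) = 2 (attained at k = 0)
  C[2][1] = min over k of (A[2][0] + B[0][1] = -1 + -3 = -4, A[2][1] + B[1][1] = 5 + 7 = 12, A[2][2] + B[2][1] = 7 + -1 = 6) = -4 (attained at k = 0)
  C[2][2] = min over k of (A[2][0] + B[0][2] = -1 + -5 = -6, A[2][1] + B[1][2] = 5 + -4 = 1, A[2][2] + B[2][2] = 7 + 4 = 11) = -6 (attained at k = 0)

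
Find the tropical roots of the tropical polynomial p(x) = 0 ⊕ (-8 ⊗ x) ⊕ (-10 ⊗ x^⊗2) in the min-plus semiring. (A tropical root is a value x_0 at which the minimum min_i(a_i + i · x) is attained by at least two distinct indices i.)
Roots: {2, 8}

Each tropical root is a break point of the lower envelope of the lines y = a_i + i · x (there are 3 lines, with slopes 0, 1, ..., 2). Only the lines that attain the minimum somewhere contribute to roots; other lines are dominated. Here the surviving (envelope) indices are i = 2, i = 1, i = 0.
Intersections between consecutive envelope lines give the roots: for adjacent envelope indices i < j the intersection is x = (a_i − a_j) / (j − i). Reading off the sorted break points: {2, 8}.
Verification: at each break x_0, at least two indices attain the minimum of min_i(a_i + i · x_0).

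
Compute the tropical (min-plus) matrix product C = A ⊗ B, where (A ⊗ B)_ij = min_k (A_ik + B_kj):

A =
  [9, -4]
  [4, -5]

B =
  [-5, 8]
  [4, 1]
A ⊗ B =
  [0, -3]
  [-1, -4]

Apply the min-plus product entry-by-entry:
  C[0][0] = min over k of (A[0][0] + B[0][0] = 9 + -5 = 4, A[0][1] + B[1][0] = -4 + 4 = 0) = 0 (attained at k = 1)
  C[0][1] = min over k of (A[0][0] + B[0][1] = 9 + 8 = 17, A[0][1] + B[1][1] = -4 + 1 = -3) = -3 (attained at k = 1)
  C[1][0] = min over k of (A[1][0] + B[0][0] = 4 + -5 = -1, A[1][1] + B[1][0] = -5 + 4 = -1) = -1 (attained at k = 0)
  C[1][1] = min over k of (A[1][0] + B[0][1] = 4 + 8 = 12, A[1][1] + B[1][1] = -5 + 1 = -4) = -4 (attained at k = 1)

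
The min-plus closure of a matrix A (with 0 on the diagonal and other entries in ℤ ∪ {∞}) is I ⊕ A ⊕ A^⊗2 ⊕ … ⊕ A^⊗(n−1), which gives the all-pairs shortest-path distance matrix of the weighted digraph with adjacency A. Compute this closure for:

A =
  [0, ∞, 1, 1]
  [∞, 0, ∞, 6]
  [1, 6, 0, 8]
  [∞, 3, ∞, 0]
Closure =
  [0, 4, 1, 1]
  [∞, 0, ∞, 6]
  [1, 5, 0, 2]
  [∞, 3, ∞, 0]

This is the Floyd-Warshall all-pairs shortest-path computation. For each intermediate vertex k = 0, 1, …, 3, update dist[i][j] ← min(dist[i][j], dist[i][k] + dist[k][j]). The final matrix gives, for each (i, j), the minimum total weight of any directed path from i to j (possibly empty when i = j).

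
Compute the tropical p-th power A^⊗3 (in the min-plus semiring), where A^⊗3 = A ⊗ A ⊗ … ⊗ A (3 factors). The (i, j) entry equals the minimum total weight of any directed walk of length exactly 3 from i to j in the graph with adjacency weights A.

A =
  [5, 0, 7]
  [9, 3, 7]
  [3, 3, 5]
A^⊗3 =
  [10, 6, 10]
  [13, 9, 13]
  [12, 6, 10]

Each entry (A^⊗3)_ij equals the minimum over all length-3 walks i = v_0 → v_1 → … → v_3 = j of Σ_t A[v_t][v_{t+1}]. For example, for (i, j) = (0, 2) we minimise over 9 possible intermediate vertex sequences; the minimum is 10, attained along the walk 0 → 1 → 1 → 2.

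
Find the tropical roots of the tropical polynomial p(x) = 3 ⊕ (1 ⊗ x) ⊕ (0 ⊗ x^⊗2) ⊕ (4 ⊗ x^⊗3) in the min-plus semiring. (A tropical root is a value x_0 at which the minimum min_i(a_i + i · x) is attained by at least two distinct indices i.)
Roots: {-4, 1, 2}

Each tropical root is a break point of the lower envelope of the lines y = a_i + i · x (there are 4 lines, with slopes 0, 1, ..., 3). Only the lines that attain the minimum somewhere contribute to roots; other lines are dominated. Here the surviving (envelope) indices are i = 3, i = 2, i = 1, i = 0.
Intersections between consecutive envelope lines give the roots: for adjacent envelope indices i < j the intersection is x = (a_i − a_j) / (j − i). Reading off the sorted break points: {-4, 1, 2}.
Verification: at each break x_0, at least two indices attain the minimum of min_i(a_i + i · x_0).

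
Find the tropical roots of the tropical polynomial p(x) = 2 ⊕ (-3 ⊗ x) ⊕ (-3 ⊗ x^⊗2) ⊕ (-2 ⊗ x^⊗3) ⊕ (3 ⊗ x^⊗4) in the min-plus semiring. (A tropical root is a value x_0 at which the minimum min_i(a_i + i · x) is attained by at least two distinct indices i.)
Roots: {-5, -1, 0, 5}

Each tropical root is a break point of the lower envelope of the lines y = a_i + i · x (there are 5 lines, with slopes 0, 1, ..., 4). Only the lines that attain the minimum somewhere contribute to roots; other lines are dominated. Here the surviving (envelope) indices are i = 4, i = 3, i = 2, i = 1, i = 0.
Intersections between consecutive envelope lines give the roots: for adjacent envelope indices i < j the intersection is x = (a_i − a_j) / (j − i). Reading off the sorted break points: {-5, -1, 0, 5}.
Verification: at each break x_0, at least two indices attain the minimum of min_i(a_i + i · x_0).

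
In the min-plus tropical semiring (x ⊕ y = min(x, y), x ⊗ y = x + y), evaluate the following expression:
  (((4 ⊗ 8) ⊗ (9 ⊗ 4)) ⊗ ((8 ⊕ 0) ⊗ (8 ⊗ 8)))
(((4 ⊗ 8) ⊗ (9 ⊗ 4)) ⊗ ((8 ⊕ 0) ⊗ (8 ⊗ 8))) = 41

Expand innermost to outermost. Recall ⊕ takes the minimum of its arguments and ⊗ takes their sum. Working out the expression (((4 ⊗ 8) ⊗ (9 ⊗ 4)) ⊗ ((8 ⊕ 0) ⊗ (8 ⊗ 8))) gives 41.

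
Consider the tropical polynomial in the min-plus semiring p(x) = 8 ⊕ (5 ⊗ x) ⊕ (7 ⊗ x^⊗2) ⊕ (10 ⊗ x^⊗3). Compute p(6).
p(6) = 8

A tropical monomial a ⊗ x^⊗i evaluates to a + i · x. Evaluating each term at x = 6:
  Term 0 contributes 8 + 0 · 6 = 8
  Term 1 contributes 5 + 1 · 6 = 11
  Term 2 contributes 7 + 2 · 6 = 19
  Term 3 contributes 10 + 3 · 6 = 28
p(6) = ⊕ of these = min[8, 11, 19, 28] = 8.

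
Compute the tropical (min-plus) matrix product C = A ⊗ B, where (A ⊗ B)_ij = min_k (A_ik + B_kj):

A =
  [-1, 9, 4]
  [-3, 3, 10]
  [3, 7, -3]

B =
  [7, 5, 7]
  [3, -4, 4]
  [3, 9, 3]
A ⊗ B =
  [6, 4, 6]
  [4, -1, 4]
  [0, 3, 0]

Apply the min-plus product entry-by-entry:
  C[0][0] = min over k of (A[0][0] + B[0][0] = -1 + 7 = 6, A[0][1] + B[1][0] = 9 + 3 = 12, A[0][2] + B[2][0] = 4 + 3 = 7) = 6 (attained at k = 0)
  C[0][1] = min over k of (A[0][0] + B[0][1] = -1 + 5 = 4, A[0][1] + B[1][1] = 9 + -4 = 5, A[0][2] + B[2][1] = 4 + 9 = 13) = 4 (attained at k = 0)
  C[0][2] = min over k of (A[0][0] + B[0][2] = -1 + 7 = 6, A[0][1] + B[1][2] = 9 + 4 = 13, A[0][2] + B[2][2] = 4 + 3 = 7) = 6 (attained at k = 0)
  C[1][0] = min over k of (A[1][0] + B[0][0] = -3 + 7 = 4, A[1][1] + B[1][0] = 3 + 3 = 6, A[1][2] + B[2][0] = 10 + 3 = 13) = 4 (attained at k = 0)
  C[1][1] = min over k of (A[1][0] + B[0][1] = -3 + 5 = 2, A[1][1] + B[1][1] = 3 + -4 = -1, A[1][2] + B[2][1] = 10 + 9 = 19) = -1 (attained at k = 1)
  C[1][2] = min over k of (A[1][0] + B[0][2] = -3 + 7 = 4, A[1][1] + B[1][2] = 3 + 4 = 7, A[1][2] + B[2][2] = 10 + 3 = 13) = 4 (attained at k = 0)
  C[2][0] = min over k of (A[2][0] + B[0][0] = 3 + 7 = 10, A[2][1] + B[1][0] = 7 + 3 = 10, A[2][2] + B[2][0] = -3 + 3 = 0) = 0 (attained at k = 2)
  C[2][1] = min over k of (A[2][0] + B[0][1] = 3 + 5 = 8, A[2][1] + B[1][1] = 7 + -4 = 3, A[2][2] + B[2][1] = -3 + 9 = 6) = 3 (attained at k = 1)
  C[2][2] = min over k of (A[2][0] + B[0][2] = 3 + 7 = 10, A[2][1] + B[1][2] = 7 + 4 = 11, A[2][2] + B[2][2] = -3 + 3 = 0) = 0 (attained at k = 2)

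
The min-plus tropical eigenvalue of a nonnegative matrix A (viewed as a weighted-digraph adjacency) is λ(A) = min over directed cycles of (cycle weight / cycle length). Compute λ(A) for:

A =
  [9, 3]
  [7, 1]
λ(A) = 1

Enumerate directed cycles and compute their means (weight / length). Sample:
  cycle 0 → 0: weight = 9, length = 1, mean = 9/1 ≈ 9.000
  cycle 1 → 1: weight = 1, length = 1, mean = 1/1 ≈ 1.000
  cycle 0 → 1 → 0: weight = 10, length = 2, mean = 10/2 ≈ 5.000
  cycle 1 → 0 → 1: weight = 10, length = 2, mean = 10/2 ≈ 5.000
Minimum mean = 1.000, attained e.g. along the cycle 1 → 1 with weight 1 and length 1. So λ(A) = 1/1 = 1.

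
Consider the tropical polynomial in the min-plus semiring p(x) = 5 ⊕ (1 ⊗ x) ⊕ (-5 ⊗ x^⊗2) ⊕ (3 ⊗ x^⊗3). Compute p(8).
p(8) = 5

A tropical monomial a ⊗ x^⊗i evaluates to a + i · x. Evaluating each term at x = 8:
  Term 0 contributes 5 + 0 · 8 = 5
  Term 1 contributes 1 + 1 · 8 = 9
  Term 2 contributes -5 + 2 · 8 = 11
  Term 3 contributes 3 + 3 · 8 = 27
p(8) = ⊕ of these = min[5, 9, 11, 27] = 5.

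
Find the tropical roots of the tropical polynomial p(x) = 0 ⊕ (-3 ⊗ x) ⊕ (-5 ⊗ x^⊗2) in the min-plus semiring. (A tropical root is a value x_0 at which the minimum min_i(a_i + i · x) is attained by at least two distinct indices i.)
Roots: {2, 3}

Each tropical root is a break point of the lower envelope of the lines y = a_i + i · x (there are 3 lines, with slopes 0, 1, ..., 2). Only the lines that attain the minimum somewhere contribute to roots; other lines are dominated. Here the surviving (envelope) indices are i = 2, i = 1, i = 0.
Intersections between consecutive envelope lines give the roots: for adjacent envelope indices i < j the intersection is x = (a_i − a_j) / (j − i). Reading off the sorted break points: {2, 3}.
Verification: at each break x_0, at least two indices attain the minimum of min_i(a_i + i · x_0).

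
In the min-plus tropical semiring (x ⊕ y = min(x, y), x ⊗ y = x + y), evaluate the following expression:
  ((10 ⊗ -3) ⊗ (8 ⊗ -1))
((10 ⊗ -3) ⊗ (8 ⊗ -1)) = 14

Expand innermost to outermost. Recall ⊕ takes the minimum of its arguments and ⊗ takes their sum. Working out the expression ((10 ⊗ -3) ⊗ (8 ⊗ -1)) gives 14.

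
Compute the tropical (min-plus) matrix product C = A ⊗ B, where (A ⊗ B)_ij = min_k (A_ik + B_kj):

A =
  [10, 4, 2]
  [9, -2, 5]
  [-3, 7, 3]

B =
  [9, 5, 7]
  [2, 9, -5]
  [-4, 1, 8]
A ⊗ B =
  [-2, 3, -1]
  [0, 6, -7]
  [-1, 2, 2]

Apply the min-plus product entry-by-entry:
  C[0][0] = min over k of (A[0][0] + B[0][0] = 10 + 9 = 19, A[0][1] + B[1][0] = 4 + 2 = 6, A[0][2] + B[2][0] = 2 + -4 = -2) = -2 (attained at k = 2)
  C[0][1] = min over k of (A[0][0] + B[0][1] = 10 + 5 = 15, A[0][1] + B[1][1] = 4 + 9 = 13, A[0][2] + B[2][1] = 2 + 1 = 3) = 3 (attained at k = 2)
  C[0][2] = min over k of (A[0][0] + B[0][2] = 10 + 7 = 17, A[0][1] + B[1][2] = 4 + -5 = -1, A[0][2] + B[2][2] = 2 + 8 = 10) = -1 (attained at k = 1)
  C[1][0] = min over k of (A[1][0] + B[0][0] = 9 + 9 = 18, A[1][1] + B[1][0] = -2 + 2 = 0, A[1][2] + B[2][0] = 5 + -4 = 1) = 0 (attained at k = 1)
  C[1][1] = min over k of (A[1][0] + B[0][1] = 9 + 5 = 14, A[1][1] + B[1][1] = -2 + 9 = 7, A[1][2] + B[2][1] = 5 + 1 = 6) = 6 (attained at k = 2)
  C[1][2] = min over k of (A[1][0] + B[0][2] = 9 + 7 = 16, A[1][1] + B[1][2] = -2 + -5 = -7, A[1][2] + B[2][2] = 5 + 8 = 13) = -7 (attained at k = 1)
  C[2][0] = min over k of (A[2][0] + B[0][0] = -3 + 9 = 6, A[2][1] + B[1][0] = 7 + 2 = 9, A[2][2] + B[2][0] = 3 + -4 = -1) = -1 (attained at k = 2)
  C[2][1] = min over k of (A[2][0] + B[0][1] = -3 + 5 = 2, A[2][1] + B[1][1] = 7 + 9 = 16, A[2][2] + B[2][1] = 3 + 1 = 4) = 2 (attained at k = 0)
  C[2][2] = min over k of (A[2][0] + B[0][2] = -3 + 7 = 4, A[2][1] + B[1][2] = 7 + -5 = 2, A[2][2] + B[2][2] = 3 + 8 = 11) = 2 (attained at k = 1)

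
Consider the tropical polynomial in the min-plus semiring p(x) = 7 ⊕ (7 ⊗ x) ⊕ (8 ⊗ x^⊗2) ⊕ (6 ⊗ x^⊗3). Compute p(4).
p(4) = 7

A tropical monomial a ⊗ x^⊗i evaluates to a + i · x. Evaluating each term at x = 4:
  Term 0 contributes 7 + 0 · 4 = 7
  Term 1 contributes 7 + 1 · 4 = 11
  Term 2 contributes 8 + 2 · 4 = 16
  Term 3 contributes 6 + 3 · 4 = 18
p(4) = ⊕ of these = min[7, 11, 16, 18] = 7.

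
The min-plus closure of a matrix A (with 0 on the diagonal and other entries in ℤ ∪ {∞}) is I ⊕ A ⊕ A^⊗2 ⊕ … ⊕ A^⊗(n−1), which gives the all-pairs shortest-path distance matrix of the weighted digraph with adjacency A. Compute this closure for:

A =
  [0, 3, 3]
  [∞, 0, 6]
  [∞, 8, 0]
Closure =
  [0, 3, 3]
  [∞, 0, 6]
  [∞, 8, 0]

This is the Floyd-Warshall all-pairs shortest-path computation. For each intermediate vertex k = 0, 1, …, 2, update dist[i][j] ← min(dist[i][j], dist[i][k] + dist[k][j]). The final matrix gives, for each (i, j), the minimum total weight of any directed path from i to j (possibly empty when i = j).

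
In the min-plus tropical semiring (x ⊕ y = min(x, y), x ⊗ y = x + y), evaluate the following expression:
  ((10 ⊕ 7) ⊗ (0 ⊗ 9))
((10 ⊕ 7) ⊗ (0 ⊗ 9)) = 16

Expand innermost to outermost. Recall ⊕ takes the minimum of its arguments and ⊗ takes their sum. Working out the expression ((10 ⊕ 7) ⊗ (0 ⊗ 9)) gives 16.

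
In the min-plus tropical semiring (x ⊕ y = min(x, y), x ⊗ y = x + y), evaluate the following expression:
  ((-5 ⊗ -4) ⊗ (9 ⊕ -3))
((-5 ⊗ -4) ⊗ (9 ⊕ -3)) = -12

Expand innermost to outermost. Recall ⊕ takes the minimum of its arguments and ⊗ takes their sum. Working out the expression ((-5 ⊗ -4) ⊗ (9 ⊕ -3)) gives -12.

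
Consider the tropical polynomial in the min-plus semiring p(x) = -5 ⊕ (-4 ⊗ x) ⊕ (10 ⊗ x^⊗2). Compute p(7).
p(7) = -5

A tropical monomial a ⊗ x^⊗i evaluates to a + i · x. Evaluating each term at x = 7:
  Term 0 contributes -5 + 0 · 7 = -5
  Term 1 contributes -4 + 1 · 7 = 3
  Term 2 contributes 10 + 2 · 7 = 24
p(7) = ⊕ of these = min[-5, 3, 24] = -5.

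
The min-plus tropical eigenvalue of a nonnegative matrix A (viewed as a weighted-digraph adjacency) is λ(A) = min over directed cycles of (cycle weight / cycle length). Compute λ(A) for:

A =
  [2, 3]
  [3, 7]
λ(A) = 2

Enumerate directed cycles and compute their means (weight / length). Sample:
  cycle 0 → 0: weight = 2, length = 1, mean = 2/1 ≈ 2.000
  cycle 1 → 1: weight = 7, length = 1, mean = 7/1 ≈ 7.000
  cycle 0 → 1 → 0: weight = 6, length = 2, mean = 6/2 ≈ 3.000
  cycle 1 → 0 → 1: weight = 6, length = 2, mean = 6/2 ≈ 3.000
Minimum mean = 2.000, attained e.g. along the cycle 0 → 0 with weight 2 and length 1. So λ(A) = 2/1 = 2.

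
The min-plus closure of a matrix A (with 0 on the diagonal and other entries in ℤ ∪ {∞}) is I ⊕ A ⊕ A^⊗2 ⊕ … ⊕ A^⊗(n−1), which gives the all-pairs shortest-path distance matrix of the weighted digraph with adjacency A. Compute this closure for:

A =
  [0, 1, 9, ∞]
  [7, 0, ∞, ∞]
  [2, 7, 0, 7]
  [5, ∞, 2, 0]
Closure =
  [0, 1, 9, 16]
  [7, 0, 16, 23]
  [2, 3, 0, 7]
  [4, 5, 2, 0]

This is the Floyd-Warshall all-pairs shortest-path computation. For each intermediate vertex k = 0, 1, …, 3, update dist[i][j] ← min(dist[i][j], dist[i][k] + dist[k][j]). The final matrix gives, for each (i, j), the minimum total weight of any directed path from i to j (possibly empty when i = j).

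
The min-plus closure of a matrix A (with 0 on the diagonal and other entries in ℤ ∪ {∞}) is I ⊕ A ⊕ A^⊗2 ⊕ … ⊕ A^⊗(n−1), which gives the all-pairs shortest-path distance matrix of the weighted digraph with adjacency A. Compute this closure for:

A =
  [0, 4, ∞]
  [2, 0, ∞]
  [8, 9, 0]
Closure =
  [0, 4, ∞]
  [2, 0, ∞]
  [8, 9, 0]

This is the Floyd-Warshall all-pairs shortest-path computation. For each intermediate vertex k = 0, 1, …, 2, update dist[i][j] ← min(dist[i][j], dist[i][k] + dist[k][j]). The final matrix gives, for each (i, j), the minimum total weight of any directed path from i to j (possibly empty when i = j).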